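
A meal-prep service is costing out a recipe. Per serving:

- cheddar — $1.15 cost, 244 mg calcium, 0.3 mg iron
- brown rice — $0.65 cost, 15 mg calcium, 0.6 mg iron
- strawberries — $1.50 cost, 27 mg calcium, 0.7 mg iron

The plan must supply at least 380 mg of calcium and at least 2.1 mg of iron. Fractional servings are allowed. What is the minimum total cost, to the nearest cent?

$3.42

An LP optimum is at a vertex; with two nutrient constraints at most two foods are used. Check each candidate.
cheddar only: max(380/244, 2.1/0.3) = 7 servings → $8.05.
brown rice only: max(380/15, 2.1/0.6) = 25.33 servings → $16.47.
strawberries only: max(380/27, 2.1/0.7) = 14.07 servings → $21.11.
cheddar + brown rice with both tight: 1.385 servings and 2.808 servings → $3.42.
cheddar + strawberries with both tight: 1.286 servings and 2.449 servings → $5.15.
brown rice + strawberries: intersection lies outside the first quadrant.
Cheapest feasible corner: $3.42.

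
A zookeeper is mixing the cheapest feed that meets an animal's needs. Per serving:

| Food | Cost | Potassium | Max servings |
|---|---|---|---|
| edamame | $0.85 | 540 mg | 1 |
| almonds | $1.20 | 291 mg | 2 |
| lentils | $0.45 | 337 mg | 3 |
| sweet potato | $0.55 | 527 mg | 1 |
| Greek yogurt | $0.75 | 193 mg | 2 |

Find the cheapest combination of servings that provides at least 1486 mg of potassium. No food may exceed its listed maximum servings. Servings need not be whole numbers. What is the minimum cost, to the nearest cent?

$1.83

Cost per mg of potassium: sweet potato $0.0010, lentils $0.0013, edamame $0.0016, Greek yogurt $0.0039, almonds $0.0041.
Take 1 serving of sweet potato: +527.0 mg potassium for $0.55 (total $0.55, still need 959.0 mg).
Take 2.846 servings of lentils: +959.0 mg potassium for $1.28 (total $1.83, still need 0.0 mg).
Greedy by cheapest-per-mg is optimal for a single linear constraint, so the minimum cost is $1.83.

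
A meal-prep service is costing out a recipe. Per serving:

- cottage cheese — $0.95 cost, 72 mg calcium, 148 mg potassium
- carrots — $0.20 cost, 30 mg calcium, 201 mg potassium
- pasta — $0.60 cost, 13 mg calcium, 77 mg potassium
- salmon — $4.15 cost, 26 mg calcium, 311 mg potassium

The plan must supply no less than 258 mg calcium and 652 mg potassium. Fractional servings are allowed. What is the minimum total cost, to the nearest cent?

An LP optimum is at a vertex; with two nutrient constraints at most two foods are used. Check each candidate.
cottage cheese only: max(258/72, 652/148) = 4.405 servings → $4.19.
carrots only: max(258/30, 652/201) = 8.6 servings → $1.72.
pasta only: max(258/13, 652/77) = 19.85 servings → $11.91.
salmon only: max(258/26, 652/311) = 9.923 servings → $41.18.
cottage cheese + carrots with both tight: 3.219 servings and 0.8732 servings → $3.23.
cottage cheese + pasta with both tight: 3.146 servings and 2.42 servings → $4.44.
cottage cheese + salmon with both tight: 3.413 servings and 0.4724 servings → $5.20.
carrots + pasta: intersection lies outside the first quadrant.
carrots + salmon: intersection lies outside the first quadrant.
pasta + salmon: the both-tight solution has a negative serving — not a feasible corner.
The minimum over all feasible corners is $1.72.

$1.72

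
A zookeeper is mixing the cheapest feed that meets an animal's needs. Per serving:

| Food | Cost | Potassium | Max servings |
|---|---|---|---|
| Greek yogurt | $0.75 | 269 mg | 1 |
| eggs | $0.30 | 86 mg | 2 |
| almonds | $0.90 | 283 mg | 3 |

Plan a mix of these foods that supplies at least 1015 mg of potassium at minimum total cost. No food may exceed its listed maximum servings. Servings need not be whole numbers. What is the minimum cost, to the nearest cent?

$3.12

Cost per mg of potassium: Greek yogurt $0.0028, almonds $0.0032, eggs $0.0035.
Take 1 serving of Greek yogurt: +269.0 mg potassium for $0.75 (total $0.75, still need 746.0 mg).
Take 2.636 servings of almonds: +746.0 mg potassium for $2.37 (total $3.12, still need 0.0 mg).
Greedy by cheapest-per-mg is optimal for a single linear constraint, so the minimum cost is $3.12.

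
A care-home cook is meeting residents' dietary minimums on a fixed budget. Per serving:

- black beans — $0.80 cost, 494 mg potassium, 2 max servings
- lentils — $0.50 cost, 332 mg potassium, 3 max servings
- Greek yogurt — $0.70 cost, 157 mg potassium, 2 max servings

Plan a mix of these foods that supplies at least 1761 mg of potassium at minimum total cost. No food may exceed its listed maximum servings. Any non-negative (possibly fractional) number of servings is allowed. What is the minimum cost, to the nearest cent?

$2.74

Cost per mg of potassium: lentils $0.0015, black beans $0.0016, Greek yogurt $0.0045.
Take 3 servings of lentils: +996.0 mg potassium for $1.50 (total $1.50, still need 765.0 mg).
Take 1.549 servings of black beans: +765.0 mg potassium for $1.24 (total $2.74, still need 0.0 mg).
Greedy by cheapest-per-mg is optimal for a single linear constraint, so the minimum cost is $2.74.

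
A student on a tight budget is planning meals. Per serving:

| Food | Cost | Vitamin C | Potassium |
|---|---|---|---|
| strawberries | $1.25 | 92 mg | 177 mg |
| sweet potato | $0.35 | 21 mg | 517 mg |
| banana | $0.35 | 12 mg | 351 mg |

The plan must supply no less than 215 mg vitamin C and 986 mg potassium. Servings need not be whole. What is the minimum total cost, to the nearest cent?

$3.00

At the optimum either one food covers both requirements or two foods hit both targets exactly; no other combination can be cheaper.
strawberries only: max(215/92, 986/177) = 5.571 servings → $6.96.
sweet potato only: max(215/21, 986/517) = 10.24 servings → $3.58.
banana only: max(215/12, 986/351) = 17.92 servings → $6.27.
strawberries + sweet potato with both tight: 2.063 servings and 1.201 servings → $3.00.
strawberries + banana with both tight: 2.109 servings and 1.745 servings → $3.25.
sweet potato + banana: intersection lies outside the first quadrant.
So the least-cost plan costs $3.00.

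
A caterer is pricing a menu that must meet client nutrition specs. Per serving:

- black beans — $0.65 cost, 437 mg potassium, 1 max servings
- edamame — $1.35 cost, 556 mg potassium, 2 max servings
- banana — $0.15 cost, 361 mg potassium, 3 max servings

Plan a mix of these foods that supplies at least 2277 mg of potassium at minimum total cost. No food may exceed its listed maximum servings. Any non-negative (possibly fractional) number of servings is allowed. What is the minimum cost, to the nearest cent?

$2.94

Cost per mg of potassium: banana $0.0004, black beans $0.0015, edamame $0.0024.
Take 3 servings of banana: +1083.0 mg potassium for $0.45 (total $0.45, still need 1194.0 mg).
Take 1 serving of black beans: +437.0 mg potassium for $0.65 (total $1.10, still need 757.0 mg).
Take 1.362 servings of edamame: +757.0 mg potassium for $1.84 (total $2.94, still need 0.0 mg).
Greedy by cheapest-per-mg is optimal for a single linear constraint, so the minimum cost is $2.94.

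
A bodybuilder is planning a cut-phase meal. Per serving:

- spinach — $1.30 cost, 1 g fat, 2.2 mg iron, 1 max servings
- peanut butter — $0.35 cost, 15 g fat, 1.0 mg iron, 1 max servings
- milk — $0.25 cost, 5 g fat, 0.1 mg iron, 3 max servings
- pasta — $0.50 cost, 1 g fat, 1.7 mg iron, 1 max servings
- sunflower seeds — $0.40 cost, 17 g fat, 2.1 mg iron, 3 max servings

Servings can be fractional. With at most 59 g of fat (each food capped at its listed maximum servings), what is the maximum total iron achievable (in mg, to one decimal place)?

10.6 mg

Iron per g fat: spinach 2.2, pasta 1.7, sunflower seeds 0.1235, peanut butter 0.06667, milk 0.02.
Take 1 serving of spinach: uses 1 g fat, +2.2 mg iron (running total 2.2 mg).
Take 1 serving of pasta: uses 1 g fat, +1.7 mg iron (running total 3.9 mg).
Take 3 servings of sunflower seeds: uses 51 g fat, +6.3 mg iron (running total 10.2 mg).
Take 0.4 servings of peanut butter: uses 6 g fat, +0.4 mg iron (running total 10.6 mg).
Greedy by best ratio exhausts the fat allowance optimally: 10.6 mg.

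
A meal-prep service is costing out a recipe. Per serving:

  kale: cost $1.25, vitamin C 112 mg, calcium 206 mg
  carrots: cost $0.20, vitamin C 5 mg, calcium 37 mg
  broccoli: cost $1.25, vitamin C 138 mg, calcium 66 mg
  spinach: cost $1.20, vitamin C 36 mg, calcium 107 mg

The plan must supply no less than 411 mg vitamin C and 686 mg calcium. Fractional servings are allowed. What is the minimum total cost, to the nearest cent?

$4.48

Two binding constraints pin down two serving amounts, so the optimal mix uses at most two foods. The candidates are each food alone (scaled to the tighter of vitamin C/calcium) and each pair with both constraints tight.
kale only: max(411/112, 686/206) = 3.67 servings → $4.59.
carrots only: max(411/5, 686/37) = 82.2 servings → $16.44.
broccoli only: max(411/138, 686/66) = 10.39 servings → $12.99.
spinach only: max(411/36, 686/107) = 11.42 servings → $13.70.
kale + carrots with both targets exact would need a negative amount; discard.
kale + broccoli with both tight: 3.211 servings and 0.3724 servings → $4.48.
kale + spinach: the both-tight solution has a negative serving — not a feasible corner.
carrots + broccoli with both tight: 14.14 servings and 2.466 servings → $5.91.
carrots + spinach with both targets exact would need a negative amount; discard.
broccoli + spinach with both tight: 1.556 servings and 5.451 servings → $8.49.
So the least-cost plan costs $4.48.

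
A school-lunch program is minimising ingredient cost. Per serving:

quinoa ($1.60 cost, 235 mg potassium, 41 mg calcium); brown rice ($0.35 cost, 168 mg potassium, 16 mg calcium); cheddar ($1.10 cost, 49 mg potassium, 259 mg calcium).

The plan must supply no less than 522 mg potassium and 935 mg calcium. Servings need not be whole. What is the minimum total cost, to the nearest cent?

An LP optimum is at a vertex; with two nutrient constraints at most two foods are used. Check each candidate.
quinoa only: max(522/235, 935/41) = 22.8 servings → $36.49.
brown rice only: max(522/168, 935/16) = 58.44 servings → $20.45.
cheddar only: max(522/49, 935/259) = 10.65 servings → $11.72.
quinoa + brown rice with both targets exact would need a negative amount; discard.
quinoa + cheddar with both tight: 1.519 servings and 3.37 servings → $6.14.
brown rice + cheddar with both tight: 2.092 servings and 3.481 servings → $4.56.
So the least-cost plan costs $4.56.

$4.56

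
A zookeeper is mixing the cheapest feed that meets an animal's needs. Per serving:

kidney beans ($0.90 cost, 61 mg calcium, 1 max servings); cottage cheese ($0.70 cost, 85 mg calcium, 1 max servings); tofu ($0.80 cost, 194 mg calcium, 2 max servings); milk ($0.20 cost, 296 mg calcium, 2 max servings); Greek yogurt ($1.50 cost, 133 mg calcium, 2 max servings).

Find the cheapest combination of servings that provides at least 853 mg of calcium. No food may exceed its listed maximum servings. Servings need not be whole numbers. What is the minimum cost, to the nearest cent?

Cost per mg of calcium: milk $0.0007, tofu $0.0041, cottage cheese $0.0082, Greek yogurt $0.0113, kidney beans $0.0148.
Take 2 servings of milk: +592.0 mg calcium for $0.40 (total $0.40, still need 261.0 mg).
Take 1.345 servings of tofu: +261.0 mg calcium for $1.08 (total $1.48, still need 0.0 mg).
Greedy by cheapest-per-mg is optimal for a single linear constraint, so the minimum cost is $1.48.

$1.48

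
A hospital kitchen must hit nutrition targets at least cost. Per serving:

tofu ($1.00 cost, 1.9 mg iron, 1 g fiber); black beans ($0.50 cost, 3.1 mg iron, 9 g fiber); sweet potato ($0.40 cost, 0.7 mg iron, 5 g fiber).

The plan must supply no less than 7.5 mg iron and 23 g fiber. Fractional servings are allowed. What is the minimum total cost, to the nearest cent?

$1.28

For a min-cost LP with two ≥-constraints, a basic feasible solution has at most two positive variables.
tofu only: max(7.5/1.9, 23/1) = 23 servings → $23.00.
black beans only: max(7.5/3.1, 23/9) = 2.556 servings → $1.28.
sweet potato only: max(7.5/0.7, 23/5) = 10.71 servings → $4.29.
tofu + black beans: intersection lies outside the first quadrant.
tofu + sweet potato with both tight: 2.432 servings and 4.114 servings → $4.08.
black beans + sweet potato with both tight: 2.326 servings and 0.413 servings → $1.33.
The minimum over all feasible corners is $1.28.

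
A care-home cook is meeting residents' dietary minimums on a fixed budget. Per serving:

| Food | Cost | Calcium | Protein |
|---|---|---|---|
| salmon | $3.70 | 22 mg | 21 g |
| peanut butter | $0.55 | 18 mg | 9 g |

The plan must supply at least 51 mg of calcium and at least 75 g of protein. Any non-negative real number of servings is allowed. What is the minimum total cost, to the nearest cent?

$4.58

At the optimum either one food covers both requirements or two foods hit both targets exactly; no other combination can be cheaper.
salmon only: max(51/22, 75/21) = 3.571 servings → $13.21.
peanut butter only: max(51/18, 75/9) = 8.333 servings → $4.58.
salmon + peanut butter: the both-tight solution has a negative serving — not a feasible corner.
So the least-cost plan costs $4.58.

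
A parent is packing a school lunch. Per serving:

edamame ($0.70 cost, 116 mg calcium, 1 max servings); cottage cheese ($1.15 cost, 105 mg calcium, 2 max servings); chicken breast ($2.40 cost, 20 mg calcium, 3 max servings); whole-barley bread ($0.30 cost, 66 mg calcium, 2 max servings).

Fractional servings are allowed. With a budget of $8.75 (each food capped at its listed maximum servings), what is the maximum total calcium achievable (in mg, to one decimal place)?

Calcium per dollar: whole-barley bread 220, edamame 165.7, cottage cheese 91.3, chicken breast 8.333.
Take 2 servings of whole-barley bread: spends $0.60, +132.0 mg calcium (running total 132.0 mg).
Take 1 serving of edamame: spends $0.70, +116.0 mg calcium (running total 248.0 mg).
Take 2 servings of cottage cheese: spends $2.30, +210.0 mg calcium (running total 458.0 mg).
Take 2.146 servings of chicken breast: spends $5.15, +42.9 mg calcium (running total 500.9 mg).
Greedy by best ratio exhausts the cost allowance optimally: 500.9 mg.

500.9 mg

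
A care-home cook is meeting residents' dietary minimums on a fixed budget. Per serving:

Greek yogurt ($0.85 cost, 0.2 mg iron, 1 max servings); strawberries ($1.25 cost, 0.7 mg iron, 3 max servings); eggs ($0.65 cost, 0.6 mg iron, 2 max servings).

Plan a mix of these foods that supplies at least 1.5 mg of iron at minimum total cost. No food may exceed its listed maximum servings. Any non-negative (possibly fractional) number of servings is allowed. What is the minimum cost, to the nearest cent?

$1.84

Cost per mg of iron: eggs $1.0833, strawberries $1.7857, Greek yogurt $4.2500.
Take 2 servings of eggs: +1.2 mg iron for $1.30 (total $1.30, still need 0.3 mg).
Take 0.4286 servings of strawberries: +0.3 mg iron for $0.54 (total $1.84, still need 0.0 mg).
Greedy by cheapest-per-mg is optimal for a single linear constraint, so the minimum cost is $1.84.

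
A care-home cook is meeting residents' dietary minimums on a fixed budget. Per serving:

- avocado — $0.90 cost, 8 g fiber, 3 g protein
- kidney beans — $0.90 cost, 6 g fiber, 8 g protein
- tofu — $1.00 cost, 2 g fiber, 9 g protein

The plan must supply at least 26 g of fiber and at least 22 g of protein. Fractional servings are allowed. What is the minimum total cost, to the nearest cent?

$3.40

The cheapest plan sits at a corner of the feasible region — with two constraints it uses at most two foods.
avocado only: max(26/8, 22/3) = 7.333 servings → $6.60.
kidney beans only: max(26/6, 22/8) = 4.333 servings → $3.90.
tofu only: max(26/2, 22/9) = 13 servings → $13.00.
avocado + kidney beans with both tight: 1.652 servings and 2.13 servings → $3.40.
avocado + tofu with both tight: 2.879 servings and 1.485 servings → $4.08.
kidney beans + tofu: the both-tight solution has a negative serving — not a feasible corner.
So the least-cost plan costs $3.40.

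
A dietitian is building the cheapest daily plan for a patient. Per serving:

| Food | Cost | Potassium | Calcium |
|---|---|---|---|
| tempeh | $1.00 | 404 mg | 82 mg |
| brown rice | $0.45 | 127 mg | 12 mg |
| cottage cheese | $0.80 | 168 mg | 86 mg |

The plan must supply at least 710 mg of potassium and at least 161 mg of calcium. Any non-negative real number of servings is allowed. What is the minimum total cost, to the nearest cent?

$1.88

The cheapest plan sits at a corner of the feasible region — with two constraints it uses at most two foods.
tempeh only: max(710/404, 161/82) = 1.963 servings → $1.96.
brown rice only: max(710/127, 161/12) = 13.42 servings → $6.04.
cottage cheese only: max(710/168, 161/86) = 4.226 servings → $3.38.
tempeh + brown rice: the both-tight solution has a negative serving — not a feasible corner.
tempeh + cottage cheese with both tight: 1.622 servings and 0.3254 servings → $1.88.
brown rice + cottage cheese with both tight: 3.819 servings and 1.339 servings → $2.79.
The minimum over all feasible corners is $1.88.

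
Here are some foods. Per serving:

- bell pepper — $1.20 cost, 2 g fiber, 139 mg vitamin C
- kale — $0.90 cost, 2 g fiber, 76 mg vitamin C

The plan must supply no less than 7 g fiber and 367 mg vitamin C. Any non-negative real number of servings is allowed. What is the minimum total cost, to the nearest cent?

An LP optimum is at a vertex; with two nutrient constraints at most two foods are used. Check each candidate.
bell pepper only: max(7/2, 367/139) = 3.5 servings → $4.20.
kale only: max(7/2, 367/76) = 4.829 servings → $4.35.
bell pepper + kale with both tight: 1.603 servings and 1.897 servings → $3.63.
Cheapest feasible corner: $3.63.

$3.63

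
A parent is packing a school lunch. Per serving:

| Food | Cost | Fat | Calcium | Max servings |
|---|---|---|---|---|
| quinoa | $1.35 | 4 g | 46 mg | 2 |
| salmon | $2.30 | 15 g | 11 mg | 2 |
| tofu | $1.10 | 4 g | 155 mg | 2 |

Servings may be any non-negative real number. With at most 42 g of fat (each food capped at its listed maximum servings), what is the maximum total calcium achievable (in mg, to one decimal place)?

Calcium per g fat: tofu 38.75, quinoa 11.5, salmon 0.7333.
Take 2 servings of tofu: uses 8 g fat, +310.0 mg calcium (running total 310.0 mg).
Take 2 servings of quinoa: uses 8 g fat, +92.0 mg calcium (running total 402.0 mg).
Take 1.733 servings of salmon: uses 26 g fat, +19.1 mg calcium (running total 421.1 mg).
Greedy by best ratio exhausts the fat allowance optimally: 421.1 mg.

421.1 mg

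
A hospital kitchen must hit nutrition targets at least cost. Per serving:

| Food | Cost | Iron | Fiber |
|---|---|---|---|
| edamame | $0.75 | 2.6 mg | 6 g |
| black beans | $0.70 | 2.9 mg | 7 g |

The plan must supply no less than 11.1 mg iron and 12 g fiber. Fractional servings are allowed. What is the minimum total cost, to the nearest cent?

With two linear requirements the optimum uses one or two foods; enumerate the corners.
edamame only: max(11.1/2.6, 12/6) = 4.269 servings → $3.20.
black beans only: max(11.1/2.9, 12/7) = 3.828 servings → $2.68.
edamame + black beans: the both-tight solution has a negative serving — not a feasible corner.
The minimum over all feasible corners is $2.68.

$2.68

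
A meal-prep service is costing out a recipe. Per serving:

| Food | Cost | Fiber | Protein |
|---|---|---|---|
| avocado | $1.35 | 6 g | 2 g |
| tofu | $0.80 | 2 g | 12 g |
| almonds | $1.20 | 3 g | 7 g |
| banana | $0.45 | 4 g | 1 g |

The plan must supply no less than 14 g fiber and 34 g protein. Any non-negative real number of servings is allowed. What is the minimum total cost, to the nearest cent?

$3.10

A basic optimal solution has at most two foods positive. Try each food alone and each pair with both targets met exactly.
avocado only: max(14/6, 34/2) = 17 servings → $22.95.
tofu only: max(14/2, 34/12) = 7 servings → $5.60.
almonds only: max(14/3, 34/7) = 4.857 servings → $5.83.
banana only: max(14/4, 34/1) = 34 servings → $15.30.
avocado + tofu with both tight: 1.471 servings and 2.588 servings → $4.06.
avocado + almonds: the both-tight solution has a negative serving — not a feasible corner.
avocado + banana: intersection lies outside the first quadrant.
tofu + almonds with both tight: 0.1818 servings and 4.545 servings → $5.60.
tofu + banana with both tight: 2.652 servings and 2.174 servings → $3.10.
almonds + banana with both targets exact would need a negative amount; discard.
So the least-cost plan costs $3.10.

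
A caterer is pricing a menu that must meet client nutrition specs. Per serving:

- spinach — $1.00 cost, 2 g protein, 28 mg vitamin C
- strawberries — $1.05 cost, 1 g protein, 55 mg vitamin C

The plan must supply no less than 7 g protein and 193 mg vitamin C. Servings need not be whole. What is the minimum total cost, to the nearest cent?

$4.77

Two binding constraints pin down two serving amounts, so the optimal mix uses at most two foods. The candidates are each food alone (scaled to the tighter of protein/vitamin C) and each pair with both constraints tight.
spinach only: max(7/2, 193/28) = 6.893 servings → $6.89.
strawberries only: max(7/1, 193/55) = 7 servings → $7.35.
spinach + strawberries with both tight: 2.341 servings and 2.317 servings → $4.77.
Cheapest feasible corner: $4.77.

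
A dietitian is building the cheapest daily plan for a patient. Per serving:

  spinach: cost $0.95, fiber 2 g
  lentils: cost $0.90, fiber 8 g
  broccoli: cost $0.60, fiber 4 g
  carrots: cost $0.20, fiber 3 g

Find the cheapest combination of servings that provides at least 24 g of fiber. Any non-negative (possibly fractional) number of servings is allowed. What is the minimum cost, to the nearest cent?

$1.60

Cost per g of fiber: carrots $0.0667, lentils $0.1125, broccoli $0.1500, spinach $0.4750.
With no serving limits, use only carrots: 24 g / 3 g = 8 servings × $0.20 = $1.60.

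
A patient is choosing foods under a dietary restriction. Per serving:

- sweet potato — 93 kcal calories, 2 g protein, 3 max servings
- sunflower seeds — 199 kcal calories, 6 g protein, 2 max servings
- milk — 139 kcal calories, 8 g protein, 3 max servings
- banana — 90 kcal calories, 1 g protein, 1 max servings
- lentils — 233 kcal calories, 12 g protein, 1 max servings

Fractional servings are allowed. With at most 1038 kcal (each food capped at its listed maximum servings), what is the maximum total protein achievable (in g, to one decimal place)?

Protein per kcal: milk 0.05755, lentils 0.0515, sunflower seeds 0.03015, sweet potato 0.02151, banana 0.01111.
Take 3 servings of milk: uses 417 kcal, +24.0 g protein (running total 24.0 g).
Take 1 serving of lentils: uses 233 kcal, +12.0 g protein (running total 36.0 g).
Take 1.95 servings of sunflower seeds: uses 388 kcal, +11.7 g protein (running total 47.7 g).
Greedy by best ratio exhausts the calories allowance optimally: 47.7 g.

47.7 g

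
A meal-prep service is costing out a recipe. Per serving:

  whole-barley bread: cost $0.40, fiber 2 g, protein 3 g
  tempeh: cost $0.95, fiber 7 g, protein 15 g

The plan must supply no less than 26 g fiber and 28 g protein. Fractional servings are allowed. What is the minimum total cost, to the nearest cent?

$3.53

An LP optimum is at a vertex; with two nutrient constraints at most two foods are used. Check each candidate.
whole-barley bread only: max(26/2, 28/3) = 13 servings → $5.20.
tempeh only: max(26/7, 28/15) = 3.714 servings → $3.53.
whole-barley bread + tempeh: the both-tight solution has a negative serving — not a feasible corner.
The minimum over all feasible corners is $3.53.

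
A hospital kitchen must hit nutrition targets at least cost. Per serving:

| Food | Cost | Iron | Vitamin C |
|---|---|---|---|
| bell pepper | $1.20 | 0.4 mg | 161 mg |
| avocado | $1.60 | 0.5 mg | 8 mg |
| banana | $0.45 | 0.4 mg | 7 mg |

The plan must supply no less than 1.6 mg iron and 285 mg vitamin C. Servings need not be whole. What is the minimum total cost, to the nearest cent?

Minimising a linear cost over {iron ≥ 1.6, vitamin C ≥ 285, servings ≥ 0} — the optimum is at a vertex, using one or two foods.
bell pepper only: max(1.6/0.4, 285/161) = 4 servings → $4.80.
avocado only: max(1.6/0.5, 285/8) = 35.62 servings → $57.00.
banana only: max(1.6/0.4, 285/7) = 40.71 servings → $18.32.
bell pepper + avocado with both tight: 1.678 servings and 1.858 servings → $4.99.
bell pepper + banana with both tight: 1.669 servings and 2.331 servings → $3.05.
avocado + banana with both targets exact would need a negative amount; discard.
So the least-cost plan costs $3.05.

$3.05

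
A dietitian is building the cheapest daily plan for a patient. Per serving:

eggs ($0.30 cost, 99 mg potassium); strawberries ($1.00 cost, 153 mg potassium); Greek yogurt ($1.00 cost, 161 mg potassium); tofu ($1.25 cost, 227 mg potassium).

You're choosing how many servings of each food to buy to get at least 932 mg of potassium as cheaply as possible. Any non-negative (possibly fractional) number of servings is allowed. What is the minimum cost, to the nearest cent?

$2.82

Cost per mg of potassium: eggs $0.0030, tofu $0.0055, Greek yogurt $0.0062, strawberries $0.0065.
With no serving limits, use only eggs: 932 mg / 99 mg = 9.414 servings × $0.30 = $2.82.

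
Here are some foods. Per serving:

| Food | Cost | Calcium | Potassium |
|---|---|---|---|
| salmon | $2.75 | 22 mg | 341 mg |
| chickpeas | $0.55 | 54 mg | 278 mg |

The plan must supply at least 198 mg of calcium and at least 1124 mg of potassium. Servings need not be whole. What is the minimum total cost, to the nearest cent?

Check every corner: each single food scaled to meet both minima, and each pair solved so both constraints bind.
salmon only: max(198/22, 1124/341) = 9 servings → $24.75.
chickpeas only: max(198/54, 1124/278) = 4.043 servings → $2.22.
salmon + chickpeas with both tight: 0.4596 servings and 3.479 servings → $3.18.
So the least-cost plan costs $2.22.

$2.22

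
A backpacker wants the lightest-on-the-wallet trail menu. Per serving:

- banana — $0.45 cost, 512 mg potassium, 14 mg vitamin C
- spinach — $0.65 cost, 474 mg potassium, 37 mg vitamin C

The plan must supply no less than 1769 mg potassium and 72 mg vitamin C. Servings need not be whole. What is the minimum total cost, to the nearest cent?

$1.78

banana only: max(1769/512, 72/14) = 5.143 servings → $2.31.
spinach only: max(1769/474, 72/37) = 3.732 servings → $2.43.
banana + spinach with both tight: 2.545 servings and 0.9829 servings → $1.78.
The minimum over all feasible corners is $1.78.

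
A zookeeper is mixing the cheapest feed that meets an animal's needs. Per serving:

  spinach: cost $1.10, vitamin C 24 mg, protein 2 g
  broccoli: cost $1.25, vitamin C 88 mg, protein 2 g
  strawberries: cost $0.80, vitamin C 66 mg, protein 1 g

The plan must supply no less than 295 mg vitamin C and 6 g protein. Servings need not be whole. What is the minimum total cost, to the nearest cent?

$4.00

spinach only: max(295/24, 6/2) = 12.29 servings → $13.52.
broccoli only: max(295/88, 6/2) = 3.352 servings → $4.19.
strawberries only: max(295/66, 6/1) = 6 servings → $4.80.
spinach + broccoli: intersection lies outside the first quadrant.
spinach + strawberries with both tight: 0.9352 servings and 4.13 servings → $4.33.
broccoli + strawberries with both tight: 2.295 servings and 1.409 servings → $4.00.
So the least-cost plan costs $4.00.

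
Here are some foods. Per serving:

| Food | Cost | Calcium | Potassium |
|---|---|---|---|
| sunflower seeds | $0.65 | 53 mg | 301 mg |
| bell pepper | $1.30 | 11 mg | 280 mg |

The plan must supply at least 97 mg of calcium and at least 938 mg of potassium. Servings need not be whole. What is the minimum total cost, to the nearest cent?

Check every corner: each single food scaled to meet both minima, and each pair solved so both constraints bind.
sunflower seeds only: max(97/53, 938/301) = 3.116 servings → $2.03.
bell pepper only: max(97/11, 938/280) = 8.818 servings → $11.46.
sunflower seeds + bell pepper with both tight: 1.461 servings and 1.78 servings → $3.26.
Cheapest feasible corner: $2.03.

$2.03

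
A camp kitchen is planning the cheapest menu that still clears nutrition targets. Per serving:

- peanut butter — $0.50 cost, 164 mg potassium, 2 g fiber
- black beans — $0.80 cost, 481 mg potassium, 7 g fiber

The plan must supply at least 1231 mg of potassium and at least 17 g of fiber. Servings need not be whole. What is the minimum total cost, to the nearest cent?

Check every corner: each single food scaled to meet both minima, and each pair solved so both constraints bind.
peanut butter only: max(1231/164, 17/2) = 8.5 servings → $4.25.
black beans only: max(1231/481, 17/7) = 2.559 servings → $2.05.
peanut butter + black beans with both tight: 2.366 servings and 1.753 servings → $2.58.
Cheapest feasible corner: $2.05.

$2.05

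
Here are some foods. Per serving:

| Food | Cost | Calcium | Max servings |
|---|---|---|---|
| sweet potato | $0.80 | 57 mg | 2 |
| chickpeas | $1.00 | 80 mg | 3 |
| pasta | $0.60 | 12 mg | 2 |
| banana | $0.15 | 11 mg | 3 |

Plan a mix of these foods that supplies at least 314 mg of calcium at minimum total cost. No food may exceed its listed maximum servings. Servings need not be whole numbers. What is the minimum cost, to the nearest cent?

$4.03

Cost per mg of calcium: chickpeas $0.0125, banana $0.0136, sweet potato $0.0140, pasta $0.0500.
Take 3 servings of chickpeas: +240.0 mg calcium for $3.00 (total $3.00, still need 74.0 mg).
Take 3 servings of banana: +33.0 mg calcium for $0.45 (total $3.45, still need 41.0 mg).
Take 0.7193 servings of sweet potato: +41.0 mg calcium for $0.58 (total $4.03, still need 0.0 mg).
Filling from the cheapest source first is optimal under one linear minimum: $4.03.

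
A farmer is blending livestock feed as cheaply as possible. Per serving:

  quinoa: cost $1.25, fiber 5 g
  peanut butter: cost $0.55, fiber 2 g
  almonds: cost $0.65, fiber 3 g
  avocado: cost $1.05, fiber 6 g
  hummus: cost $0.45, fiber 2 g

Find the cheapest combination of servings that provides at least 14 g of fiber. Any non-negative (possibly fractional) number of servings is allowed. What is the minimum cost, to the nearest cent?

Cost per g of fiber: avocado $0.1750, almonds $0.2167, hummus $0.2250, quinoa $0.2500, peanut butter $0.2750.
With no serving limits, use only avocado: 14 g / 6 g = 2.333 servings × $1.05 = $2.45.

$2.45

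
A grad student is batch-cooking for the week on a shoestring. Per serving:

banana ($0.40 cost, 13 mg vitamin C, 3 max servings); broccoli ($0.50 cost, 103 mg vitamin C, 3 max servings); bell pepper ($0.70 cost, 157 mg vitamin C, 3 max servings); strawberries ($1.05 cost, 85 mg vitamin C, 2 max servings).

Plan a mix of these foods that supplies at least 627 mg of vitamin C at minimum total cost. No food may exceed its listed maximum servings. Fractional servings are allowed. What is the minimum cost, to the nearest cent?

Cost per mg of vitamin C: bell pepper $0.0045, broccoli $0.0049, strawberries $0.0124, banana $0.0308.
Take 3 servings of bell pepper: +471.0 mg vitamin C for $2.10 (total $2.10, still need 156.0 mg).
Take 1.515 servings of broccoli: +156.0 mg vitamin C for $0.76 (total $2.86, still need 0.0 mg).
Filling from the cheapest source first is optimal under one linear minimum: $2.86.

$2.86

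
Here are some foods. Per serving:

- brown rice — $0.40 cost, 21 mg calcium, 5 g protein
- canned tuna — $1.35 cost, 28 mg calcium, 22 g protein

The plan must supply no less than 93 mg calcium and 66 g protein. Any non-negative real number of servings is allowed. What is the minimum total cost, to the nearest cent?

$4.11

Check every corner: each single food scaled to meet both minima, and each pair solved so both constraints bind.
brown rice only: max(93/21, 66/5) = 13.2 servings → $5.28.
canned tuna only: max(93/28, 66/22) = 3.321 servings → $4.48.
brown rice + canned tuna with both tight: 0.6149 servings and 2.86 servings → $4.11.
So the least-cost plan costs $4.11.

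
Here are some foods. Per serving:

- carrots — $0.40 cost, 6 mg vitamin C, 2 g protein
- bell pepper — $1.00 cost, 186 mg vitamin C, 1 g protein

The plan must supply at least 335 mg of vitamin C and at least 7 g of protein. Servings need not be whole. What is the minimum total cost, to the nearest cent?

A basic optimal solution has at most two foods positive. Try each food alone and each pair with both targets met exactly.
carrots only: max(335/6, 7/2) = 55.83 servings → $22.33.
bell pepper only: max(335/186, 7/1) = 7 servings → $7.00.
carrots + bell pepper with both tight: 2.642 servings and 1.716 servings → $2.77.
So the least-cost plan costs $2.77.

$2.77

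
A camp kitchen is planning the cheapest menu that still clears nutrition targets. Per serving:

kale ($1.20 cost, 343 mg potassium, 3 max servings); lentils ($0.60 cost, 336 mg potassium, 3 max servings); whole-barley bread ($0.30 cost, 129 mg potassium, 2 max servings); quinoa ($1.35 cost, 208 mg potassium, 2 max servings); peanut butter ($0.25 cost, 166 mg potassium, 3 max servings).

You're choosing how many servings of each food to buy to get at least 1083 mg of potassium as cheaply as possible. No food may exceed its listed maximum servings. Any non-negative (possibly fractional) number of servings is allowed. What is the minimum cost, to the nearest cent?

$1.79

Cost per mg of potassium: peanut butter $0.0015, lentils $0.0018, whole-barley bread $0.0023, kale $0.0035, quinoa $0.0065.
Take 3 servings of peanut butter: +498.0 mg potassium for $0.75 (total $0.75, still need 585.0 mg).
Take 1.741 servings of lentils: +585.0 mg potassium for $1.04 (total $1.79, still need 0.0 mg).
Greedy by cheapest-per-mg is optimal for a single linear constraint, so the minimum cost is $1.79.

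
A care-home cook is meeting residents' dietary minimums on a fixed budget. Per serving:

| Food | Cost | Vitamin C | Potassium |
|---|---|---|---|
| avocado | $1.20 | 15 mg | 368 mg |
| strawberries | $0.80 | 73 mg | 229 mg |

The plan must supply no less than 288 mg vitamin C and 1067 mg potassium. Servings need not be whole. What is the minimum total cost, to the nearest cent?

Compare the cost at each extreme point of the feasible region.
avocado only: max(288/15, 1067/368) = 19.2 servings → $23.04.
strawberries only: max(288/73, 1067/229) = 4.659 servings → $3.73.
avocado + strawberries with both tight: 0.5096 servings and 3.84 servings → $3.68.
So the least-cost plan costs $3.68.

$3.68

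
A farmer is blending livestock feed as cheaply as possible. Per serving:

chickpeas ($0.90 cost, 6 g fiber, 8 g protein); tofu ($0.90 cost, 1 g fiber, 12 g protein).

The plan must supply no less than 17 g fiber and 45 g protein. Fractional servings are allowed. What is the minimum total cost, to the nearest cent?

An LP optimum is at a vertex; with two nutrient constraints at most two foods are used. Check each candidate.
chickpeas only: max(17/6, 45/8) = 5.625 servings → $5.06.
tofu only: max(17/1, 45/12) = 17 servings → $15.30.
chickpeas + tofu with both tight: 2.484 servings and 2.094 servings → $4.12.
Cheapest feasible corner: $4.12.

$4.12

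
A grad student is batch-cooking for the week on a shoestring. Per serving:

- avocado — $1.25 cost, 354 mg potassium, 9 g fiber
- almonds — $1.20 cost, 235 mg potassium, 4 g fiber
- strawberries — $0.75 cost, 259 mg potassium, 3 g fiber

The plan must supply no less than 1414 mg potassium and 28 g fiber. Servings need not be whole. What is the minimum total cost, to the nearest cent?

$4.63

At the optimum either one food covers both requirements or two foods hit both targets exactly; no other combination can be cheaper.
avocado only: max(1414/354, 28/9) = 3.994 servings → $4.99.
almonds only: max(1414/235, 28/4) = 7 servings → $8.40.
strawberries only: max(1414/259, 28/3) = 9.333 servings → $7.00.
avocado + almonds with both tight: 1.322 servings and 4.026 servings → $6.48.
avocado + strawberries with both tight: 2.372 servings and 2.217 servings → $4.63.
almonds + strawberries: intersection lies outside the first quadrant.
Cheapest feasible corner: $4.63.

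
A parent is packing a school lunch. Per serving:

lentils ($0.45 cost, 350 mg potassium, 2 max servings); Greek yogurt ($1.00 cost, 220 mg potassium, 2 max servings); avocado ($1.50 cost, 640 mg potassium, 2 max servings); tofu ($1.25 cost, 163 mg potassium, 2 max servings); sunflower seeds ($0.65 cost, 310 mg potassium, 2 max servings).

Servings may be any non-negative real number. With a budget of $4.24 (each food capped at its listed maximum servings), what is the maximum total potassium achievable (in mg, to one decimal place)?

Potassium per dollar: lentils 777.8, sunflower seeds 476.9, avocado 426.7, Greek yogurt 220, tofu 130.4.
Take 2 servings of lentils: spends $0.90, +700.0 mg potassium (running total 700.0 mg).
Take 2 servings of sunflower seeds: spends $1.30, +620.0 mg potassium (running total 1320.0 mg).
Take 1.36 servings of avocado: spends $2.04, +870.4 mg potassium (running total 2190.4 mg).
Filling greedily by potassium-per-dollar is optimal for one linear limit, giving 2190.4 mg.

2190.4 mg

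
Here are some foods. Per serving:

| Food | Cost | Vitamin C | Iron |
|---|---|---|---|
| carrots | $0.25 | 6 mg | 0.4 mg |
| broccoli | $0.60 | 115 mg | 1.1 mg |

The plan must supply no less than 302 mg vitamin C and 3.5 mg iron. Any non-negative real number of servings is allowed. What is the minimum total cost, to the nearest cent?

$1.91

Minimising a linear cost over {vitamin C ≥ 302, iron ≥ 3.5, servings ≥ 0} — the optimum is at a vertex, using one or two foods.
carrots only: max(302/6, 3.5/0.4) = 50.33 servings → $12.58.
broccoli only: max(302/115, 3.5/1.1) = 3.182 servings → $1.91.
carrots + broccoli with both tight: 1.784 servings and 2.533 servings → $1.97.
Cheapest feasible corner: $1.91.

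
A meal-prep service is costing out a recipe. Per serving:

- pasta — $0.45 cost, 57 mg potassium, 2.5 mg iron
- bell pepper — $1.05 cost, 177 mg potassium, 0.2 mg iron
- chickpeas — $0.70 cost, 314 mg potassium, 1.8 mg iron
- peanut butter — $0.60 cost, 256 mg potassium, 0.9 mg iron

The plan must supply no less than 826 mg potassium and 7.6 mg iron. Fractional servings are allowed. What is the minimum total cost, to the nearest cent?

$2.27

Compare the cost at each extreme point of the feasible region.
pasta only: max(826/57, 7.6/2.5) = 14.49 servings → $6.52.
bell pepper only: max(826/177, 7.6/0.2) = 38 servings → $39.90.
chickpeas only: max(826/314, 7.6/1.8) = 4.222 servings → $2.96.
peanut butter only: max(826/256, 7.6/0.9) = 8.444 servings → $5.07.
pasta + bell pepper with both tight: 2.737 servings and 3.785 servings → $5.21.
pasta + chickpeas with both tight: 1.318 servings and 2.391 servings → $2.27.
pasta + peanut butter with both tight: 2.042 servings and 2.772 servings → $2.58.
bell pepper + chickpeas: the both-tight solution has a negative serving — not a feasible corner.
bell pepper + peanut butter with both targets exact would need a negative amount; discard.
chickpeas + peanut butter: intersection lies outside the first quadrant.
So the least-cost plan costs $2.27.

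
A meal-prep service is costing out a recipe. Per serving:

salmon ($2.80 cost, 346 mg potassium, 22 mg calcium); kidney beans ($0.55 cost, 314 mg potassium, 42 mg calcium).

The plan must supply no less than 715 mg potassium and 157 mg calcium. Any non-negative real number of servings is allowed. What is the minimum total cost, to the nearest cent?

At the optimum either one food covers both requirements or two foods hit both targets exactly; no other combination can be cheaper.
salmon only: max(715/346, 157/22) = 7.136 servings → $19.98.
kidney beans only: max(715/314, 157/42) = 3.738 servings → $2.06.
salmon + kidney beans: intersection lies outside the first quadrant.
The minimum over all feasible corners is $2.06.

$2.06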